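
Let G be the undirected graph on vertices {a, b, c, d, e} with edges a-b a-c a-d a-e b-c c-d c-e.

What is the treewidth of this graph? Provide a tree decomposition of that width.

Treewidth 2.
One such decomposition:
Bags: B1 = {a, b, c}  B2 = {a, c, d}  B3 = {a, c, e}
Tree: B1–B2, B1–B3

The largest bag has 3 vertices, giving width 2; this decomposition certifies tw(G) ≤ 2. Conversely, {a, c, d} is a clique of size 3, and the vertices of any clique must share a bag in every tree decomposition; so some bag has ≥ 3 vertices and tw(G) ≥ 2. Combining the bounds, tw(G) = 2.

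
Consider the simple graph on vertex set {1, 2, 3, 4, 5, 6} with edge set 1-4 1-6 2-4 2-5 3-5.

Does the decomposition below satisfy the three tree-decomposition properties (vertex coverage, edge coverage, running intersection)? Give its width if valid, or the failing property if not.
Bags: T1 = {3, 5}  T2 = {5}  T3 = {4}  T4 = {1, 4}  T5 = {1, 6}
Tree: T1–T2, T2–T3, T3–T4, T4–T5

No — vertex 2 appears in no bag.

A tree decomposition must satisfy three properties: every vertex lies in some bag; for every edge, both endpoints lie together in some bag; and for every vertex, the bags containing it form a connected subtree. Here vertex 2 appears in no bag, so the decomposition is invalid.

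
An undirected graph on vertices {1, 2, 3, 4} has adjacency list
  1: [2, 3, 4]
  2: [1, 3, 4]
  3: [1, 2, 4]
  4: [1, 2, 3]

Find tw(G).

A width-3 tree decomposition is:
Bags: B1 = {1, 2, 3, 4}
Tree: (single bag)
With just one bag of size 4, the width is 4 − 1 = 3, so tw(G) ≤ 3. For the lower bound, the 4 vertices {1, 2, 3, 4} are pairwise adjacent, and any tree decomposition puts a clique entirely inside one bag — forcing width ≥ 3. Combining the bounds, tw(G) = 3.

3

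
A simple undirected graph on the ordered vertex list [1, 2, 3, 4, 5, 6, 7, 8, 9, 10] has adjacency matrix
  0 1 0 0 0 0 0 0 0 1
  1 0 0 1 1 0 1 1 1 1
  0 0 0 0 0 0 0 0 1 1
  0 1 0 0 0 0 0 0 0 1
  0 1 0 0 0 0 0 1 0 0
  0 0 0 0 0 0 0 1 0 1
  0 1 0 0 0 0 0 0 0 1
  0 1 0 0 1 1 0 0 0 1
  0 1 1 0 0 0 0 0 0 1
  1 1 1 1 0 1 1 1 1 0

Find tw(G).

2

A width-2 tree decomposition is:
Bags: B1 = {1, 2, 10}  B2 = {2, 9, 10}  B3 = {2, 7, 10}  B4 = {2, 8, 10}  B5 = {2, 4, 10}  B6 = {6, 8, 10}  B7 = {2, 5, 8}  B8 = {3, 9, 10}
Tree: B1–B2, B2–B3, B2–B4, B1–B5, B4–B6, B4–B7, B2–B8
Each bag holds 3 vertices, so the decomposition has width 2, which upper-bounds the treewidth. On the other hand G contains the 3-clique {1, 2, 10}. A clique must lie in a single bag of any decomposition, so no decomposition can have width below 2. The upper and lower bounds meet at 2, so that is the treewidth.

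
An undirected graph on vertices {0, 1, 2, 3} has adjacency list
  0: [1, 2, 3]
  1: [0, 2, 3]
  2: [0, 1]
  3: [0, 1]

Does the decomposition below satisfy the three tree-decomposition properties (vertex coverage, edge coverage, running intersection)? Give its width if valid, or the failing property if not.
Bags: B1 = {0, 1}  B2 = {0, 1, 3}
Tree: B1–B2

No — vertex 2 appears in no bag.

A tree decomposition must satisfy three properties: every vertex lies in some bag; for every edge, both endpoints lie together in some bag; and for every vertex, the bags containing it form a connected subtree. Here vertex 2 appears in no bag, so the decomposition is invalid.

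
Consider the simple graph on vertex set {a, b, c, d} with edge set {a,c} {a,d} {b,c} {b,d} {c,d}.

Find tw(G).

A width-2 tree decomposition is:
Bags: B1 = {b, c, d}  B2 = {a, c, d}
Tree: B1–B2
The largest bag has 3 vertices, giving width 2; this decomposition certifies tw(G) ≤ 2. For the lower bound, the 3 vertices {a, c, d} are pairwise adjacent, and any tree decomposition puts a clique entirely inside one bag — forcing width ≥ 2. The upper and lower bounds meet at 2, so that is the treewidth.

2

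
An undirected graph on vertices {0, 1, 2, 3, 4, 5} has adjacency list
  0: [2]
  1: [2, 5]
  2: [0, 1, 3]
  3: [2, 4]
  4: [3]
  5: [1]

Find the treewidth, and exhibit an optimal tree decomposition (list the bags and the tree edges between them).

Every bag has size at most 2, so the width is 2 − 1 = 1 and tw(G) ≤ 1. Since G has at least one edge (e.g. 1–5), it is not an edgeless graph, so tw(G) ≥ 1. Therefore the treewidth is 1.

Treewidth 1.
Bags: B1 = {1, 5}  B2 = {1, 2}  B3 = {0, 2}  B4 = {2, 3}  B5 = {3, 4}
Tree: B1–B2, B2–B3, B3–B4, B4–B5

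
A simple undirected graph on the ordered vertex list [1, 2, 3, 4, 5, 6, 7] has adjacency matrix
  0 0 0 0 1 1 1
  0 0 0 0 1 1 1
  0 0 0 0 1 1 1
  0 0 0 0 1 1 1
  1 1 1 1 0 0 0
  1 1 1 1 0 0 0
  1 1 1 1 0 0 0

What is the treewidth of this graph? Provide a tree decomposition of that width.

Treewidth 3.
Bags: B1 = {3, 5, 6, 7}  B2 = {2, 5, 6, 7}  B3 = {1, 5, 6, 7}  B4 = {4, 5, 6, 7}
Tree: B1–B2, B2–B3, B3–B4

The largest bag has 4 vertices, giving width 3; this decomposition certifies tw(G) ≤ 3. For the lower bound: the 4 vertex sets {3,5}, {2,6}, {7}, {1} are disjoint, each induces a connected subgraph, and every pair is joined by at least one edge of G. Contracting each set to a single vertex therefore yields K_{4} as a minor, and since treewidth is minor-monotone, tw(G) ≥ tw(K_{4}) = 3. The upper and lower bounds meet at 3, so that is the treewidth.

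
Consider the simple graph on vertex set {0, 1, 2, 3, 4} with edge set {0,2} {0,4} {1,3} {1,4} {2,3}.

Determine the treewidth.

A width-2 tree decomposition is:
Bags: B1 = {1, 2, 3}  B2 = {0, 1, 2}  B3 = {0, 1, 4}
Tree: B1–B2, B2–B3
The largest bag has 3 vertices, giving width 2; this decomposition certifies tw(G) ≤ 2. Since 1–3–2–0–4–1 is a cycle in G, G is not acyclic. Forests are exactly the graphs of treewidth ≤ 1, so tw(G) ≥ 2. The upper and lower bounds meet at 2, so that is the treewidth.

2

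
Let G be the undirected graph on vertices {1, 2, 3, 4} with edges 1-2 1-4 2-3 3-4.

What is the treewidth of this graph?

A width-2 tree decomposition is:
Bags: B1 = {1, 2, 4}  B2 = {2, 3, 4}
Tree: B1–B2
The largest bag has 3 vertices, giving width 2; this decomposition certifies tw(G) ≤ 2. Since 4–1–2–3–4 is a cycle in G, G is not acyclic. Forests are exactly the graphs of treewidth ≤ 1, so tw(G) ≥ 2. The upper and lower bounds meet at 2, so that is the treewidth.

2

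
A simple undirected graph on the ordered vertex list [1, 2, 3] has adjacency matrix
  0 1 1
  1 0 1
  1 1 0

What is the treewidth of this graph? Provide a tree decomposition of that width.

Treewidth 2.
One such decomposition:
Bags: B1 = {1, 2, 3}
Tree: (single bag)

A single bag containing all 3 vertices is trivially a valid decomposition of width 2. For the lower bound, the 3 vertices {1, 2, 3} are pairwise adjacent, and any tree decomposition puts a clique entirely inside one bag — forcing width ≥ 2. Therefore the treewidth is 2.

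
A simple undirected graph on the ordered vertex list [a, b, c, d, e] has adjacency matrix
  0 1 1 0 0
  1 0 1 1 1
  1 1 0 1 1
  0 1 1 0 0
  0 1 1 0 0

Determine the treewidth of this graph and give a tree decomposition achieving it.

Each bag holds 3 vertices, so the decomposition has width 2, which upper-bounds the treewidth. For the lower bound, the 3 vertices {b, c, d} are pairwise adjacent, and any tree decomposition puts a clique entirely inside one bag — forcing width ≥ 2. Combining the bounds, tw(G) = 2.

Treewidth 2.
Bags: B1 = {a, b, c}  B2 = {b, c, e}  B3 = {b, c, d}
Tree: B1–B2, B2–B3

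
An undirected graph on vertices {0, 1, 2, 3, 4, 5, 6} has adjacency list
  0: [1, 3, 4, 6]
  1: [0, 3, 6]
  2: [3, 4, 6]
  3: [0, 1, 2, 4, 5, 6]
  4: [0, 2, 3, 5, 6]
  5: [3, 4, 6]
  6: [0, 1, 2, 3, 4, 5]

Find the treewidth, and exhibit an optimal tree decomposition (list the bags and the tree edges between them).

Treewidth 3.
One such decomposition:
Bags: B1 = {0, 3, 4, 6}  B2 = {0, 1, 3, 6}  B3 = {3, 4, 5, 6}  B4 = {2, 3, 4, 6}
Tree: B1–B2, B1–B3, B3–B4

Every bag has size at most 4, so the width is 4 − 1 = 3 and tw(G) ≤ 3. Conversely, {0, 1, 3, 6} is a clique of size 4, and the vertices of any clique must share a bag in every tree decomposition; so some bag has ≥ 4 vertices and tw(G) ≥ 3. Hence tw(G) = 3 exactly.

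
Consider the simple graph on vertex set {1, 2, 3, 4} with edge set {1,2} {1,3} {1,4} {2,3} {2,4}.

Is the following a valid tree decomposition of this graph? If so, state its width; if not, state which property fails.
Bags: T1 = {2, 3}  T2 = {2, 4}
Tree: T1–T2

A tree decomposition must satisfy three properties: every vertex lies in some bag; for every edge, both endpoints lie together in some bag; and for every vertex, the bags containing it form a connected subtree. Here vertex 1 appears in no bag, so the decomposition is invalid.

No — vertex 1 appears in no bag.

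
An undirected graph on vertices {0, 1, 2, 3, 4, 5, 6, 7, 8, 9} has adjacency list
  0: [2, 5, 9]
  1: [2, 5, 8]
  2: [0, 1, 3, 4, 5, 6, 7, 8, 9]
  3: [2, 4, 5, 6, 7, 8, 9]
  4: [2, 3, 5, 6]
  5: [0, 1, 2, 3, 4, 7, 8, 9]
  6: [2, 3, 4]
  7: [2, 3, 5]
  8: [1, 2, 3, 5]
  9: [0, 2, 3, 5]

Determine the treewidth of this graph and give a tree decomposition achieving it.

Treewidth 3.
One optimal decomposition is:
Bags: B1 = {0, 2, 5, 9}  B2 = {2, 3, 5, 9}  B3 = {2, 3, 5, 8}  B4 = {2, 3, 5, 7}  B5 = {1, 2, 5, 8}  B6 = {2, 3, 4, 5}  B7 = {2, 3, 4, 6}
Tree: B1–B2, B2–B3, B2–B4, B3–B5, B4–B6, B6–B7

Each bag holds 4 vertices, so the decomposition has width 3, which upper-bounds the treewidth. On the other hand G contains the 4-clique {0, 2, 5, 9}. A clique must lie in a single bag of any decomposition, so no decomposition can have width below 3. Hence tw(G) = 3 exactly.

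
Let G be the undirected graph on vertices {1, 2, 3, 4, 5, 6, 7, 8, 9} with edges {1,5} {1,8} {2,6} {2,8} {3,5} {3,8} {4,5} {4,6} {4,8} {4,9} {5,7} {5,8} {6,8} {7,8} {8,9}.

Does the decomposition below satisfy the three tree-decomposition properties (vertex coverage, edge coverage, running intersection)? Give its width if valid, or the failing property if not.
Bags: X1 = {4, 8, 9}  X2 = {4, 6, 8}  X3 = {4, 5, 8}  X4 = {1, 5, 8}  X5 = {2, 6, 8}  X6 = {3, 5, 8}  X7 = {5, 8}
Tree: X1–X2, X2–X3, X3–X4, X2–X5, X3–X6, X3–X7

A tree decomposition must satisfy three properties: every vertex lies in some bag; for every edge, both endpoints lie together in some bag; and for every vertex, the bags containing it form a connected subtree. Here vertex 7 appears in no bag, so the decomposition is invalid.

No — vertex 7 appears in no bag.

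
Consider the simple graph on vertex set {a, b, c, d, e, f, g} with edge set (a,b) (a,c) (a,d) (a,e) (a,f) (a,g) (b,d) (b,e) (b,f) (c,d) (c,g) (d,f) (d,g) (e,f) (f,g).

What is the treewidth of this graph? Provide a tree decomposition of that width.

Treewidth 3.
One such decomposition:
Bags: B1 = {a, d, f, g}  B2 = {a, b, d, f}  B3 = {a, c, d, g}  B4 = {a, b, e, f}
Tree: B1–B2, B1–B3, B2–B4

Every bag has size at most 4, so the width is 4 − 1 = 3 and tw(G) ≤ 3. For the lower bound, the 4 vertices {a, c, d, g} are pairwise adjacent, and any tree decomposition puts a clique entirely inside one bag — forcing width ≥ 3. Hence tw(G) = 3 exactly.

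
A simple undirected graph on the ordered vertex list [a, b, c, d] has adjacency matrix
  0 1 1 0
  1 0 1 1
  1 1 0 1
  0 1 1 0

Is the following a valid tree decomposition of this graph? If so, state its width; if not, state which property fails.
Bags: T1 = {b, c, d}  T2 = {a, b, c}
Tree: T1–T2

Every vertex of G appears in some bag (union = {a, b, c, d}); every edge is covered by a bag; and for each vertex v the set of bags containing v is connected in the bag tree. The decomposition is therefore valid. The largest bag has 3 vertices, so the width is 2.

Yes; width 2.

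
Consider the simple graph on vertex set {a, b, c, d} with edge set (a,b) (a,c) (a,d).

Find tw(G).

A width-1 tree decomposition is:
Bags: B1 = {a, b}  B2 = {a, d}  B3 = {a, c}
Tree: B1–B2, B2–B3
The largest bag has 2 vertices, giving width 1; this decomposition certifies tw(G) ≤ 1. G has an edge, so its treewidth is at least 1. Therefore the treewidth is 1.

1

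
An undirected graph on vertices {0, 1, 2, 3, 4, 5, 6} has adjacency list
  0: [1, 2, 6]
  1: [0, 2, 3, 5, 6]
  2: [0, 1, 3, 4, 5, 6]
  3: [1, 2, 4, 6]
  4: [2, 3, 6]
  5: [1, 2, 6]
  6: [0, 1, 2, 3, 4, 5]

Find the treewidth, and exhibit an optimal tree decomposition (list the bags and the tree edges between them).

Every bag has size at most 4, so the width is 4 − 1 = 3 and tw(G) ≤ 3. Conversely, {0, 1, 2, 6} is a clique of size 4, and the vertices of any clique must share a bag in every tree decomposition; so some bag has ≥ 4 vertices and tw(G) ≥ 3. Therefore the treewidth is 3.

Treewidth 3.
One such decomposition:
Bags: B1 = {2, 3, 4, 6}  B2 = {1, 2, 3, 6}  B3 = {0, 1, 2, 6}  B4 = {1, 2, 5, 6}
Tree: B1–B2, B2–B3, B2–B4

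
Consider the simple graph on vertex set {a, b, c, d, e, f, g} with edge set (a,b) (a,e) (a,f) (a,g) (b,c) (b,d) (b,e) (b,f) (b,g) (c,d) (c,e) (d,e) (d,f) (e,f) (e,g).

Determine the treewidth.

A width-3 tree decomposition is:
Bags: B1 = {a, b, e, f}  B2 = {b, d, e, f}  B3 = {b, c, d, e}  B4 = {a, b, e, g}
Tree: B1–B2, B2–B3, B1–B4
Every bag has size at most 4, so the width is 4 − 1 = 3 and tw(G) ≤ 3. On the other hand G contains the 4-clique {b, c, d, e}. A clique must lie in a single bag of any decomposition, so no decomposition can have width below 3. The upper and lower bounds meet at 3, so that is the treewidth.

3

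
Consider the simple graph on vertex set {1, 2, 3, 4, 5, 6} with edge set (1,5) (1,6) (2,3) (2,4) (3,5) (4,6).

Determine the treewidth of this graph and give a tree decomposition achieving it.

Treewidth 2.
Bags: B1 = {1, 4, 6}  B2 = {1, 2, 4}  B3 = {1, 2, 3}  B4 = {1, 3, 5}
Tree: B1–B2, B2–B3, B3–B4

Every bag has size at most 3, so the width is 3 − 1 = 2 and tw(G) ≤ 2. Since 1–6–4–2–3–5–1 is a cycle in G, G is not acyclic. Forests are exactly the graphs of treewidth ≤ 1, so tw(G) ≥ 2. The upper and lower bounds meet at 2, so that is the treewidth.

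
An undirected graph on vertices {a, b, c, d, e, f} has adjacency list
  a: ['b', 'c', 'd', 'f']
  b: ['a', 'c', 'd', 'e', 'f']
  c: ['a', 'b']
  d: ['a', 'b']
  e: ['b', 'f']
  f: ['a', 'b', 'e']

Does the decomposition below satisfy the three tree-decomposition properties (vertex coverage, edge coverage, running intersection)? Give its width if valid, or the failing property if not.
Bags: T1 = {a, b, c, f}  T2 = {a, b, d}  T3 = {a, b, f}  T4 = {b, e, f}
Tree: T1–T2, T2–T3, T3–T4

A tree decomposition must satisfy three properties: every vertex lies in some bag; for every edge, both endpoints lie together in some bag; and for every vertex, the bags containing it form a connected subtree. Here bags containing vertex f are not connected in the tree, so the decomposition is invalid.

No — bags containing vertex f are not connected in the tree.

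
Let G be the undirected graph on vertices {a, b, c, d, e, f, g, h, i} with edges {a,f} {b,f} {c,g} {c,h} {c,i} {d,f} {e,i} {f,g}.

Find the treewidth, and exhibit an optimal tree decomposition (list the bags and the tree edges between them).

Treewidth 1.
Bags: B1 = {e, i}  B2 = {c, i}  B3 = {c, g}  B4 = {f, g}  B5 = {b, f}  B6 = {a, f}  B7 = {c, h}  B8 = {d, f}
Tree: B1–B2, B2–B3, B3–B4, B4–B5, B5–B6, B3–B7, B4–B8

Each bag holds 2 vertices, so the decomposition has width 1, which upper-bounds the treewidth. Since G has at least one edge (e.g. i–e), it is not an edgeless graph, so tw(G) ≥ 1. The upper and lower bounds meet at 1, so that is the treewidth.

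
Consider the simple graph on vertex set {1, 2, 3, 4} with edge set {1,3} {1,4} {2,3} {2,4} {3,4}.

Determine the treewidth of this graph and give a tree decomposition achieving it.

Treewidth 2.
One such decomposition:
Bags: B1 = {2, 3, 4}  B2 = {1, 3, 4}
Tree: B1–B2

The largest bag has 3 vertices, giving width 2; this decomposition certifies tw(G) ≤ 2. On the other hand G contains the 3-clique {1, 3, 4}. A clique must lie in a single bag of any decomposition, so no decomposition can have width below 2. The upper and lower bounds meet at 2, so that is the treewidth.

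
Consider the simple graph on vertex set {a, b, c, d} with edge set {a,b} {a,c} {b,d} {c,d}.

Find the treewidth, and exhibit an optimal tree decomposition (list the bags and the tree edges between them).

Treewidth 2.
One optimal decomposition is:
Bags: B1 = {a, b, c}  B2 = {b, c, d}
Tree: B1–B2

The largest bag has 3 vertices, giving width 2; this decomposition certifies tw(G) ≤ 2. For the lower bound, G contains the cycle c–a–b–d–c, so G is not a forest; only forests have treewidth ≤ 1, hence tw(G) ≥ 2. Combining the bounds, tw(G) = 2.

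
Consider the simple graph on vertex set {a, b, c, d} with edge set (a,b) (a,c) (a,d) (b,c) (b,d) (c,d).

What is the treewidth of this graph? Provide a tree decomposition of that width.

Treewidth 3.
One such decomposition:
Bags: B1 = {a, b, c, d}
Tree: (single bag)

A single bag containing all 4 vertices is trivially a valid decomposition of width 3. On the other hand G contains the 4-clique {a, b, c, d}. A clique must lie in a single bag of any decomposition, so no decomposition can have width below 3. Combining the bounds, tw(G) = 3.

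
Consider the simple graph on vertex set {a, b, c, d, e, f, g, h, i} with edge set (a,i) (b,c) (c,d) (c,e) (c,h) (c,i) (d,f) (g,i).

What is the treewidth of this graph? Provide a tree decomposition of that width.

Treewidth 1.
One optimal decomposition is:
Bags: B1 = {c, d}  B2 = {c, i}  B3 = {g, i}  B4 = {c, h}  B5 = {b, c}  B6 = {d, f}  B7 = {c, e}  B8 = {a, i}
Tree: B1–B2, B2–B3, B1–B4, B1–B5, B1–B6, B4–B7, B2–B8

Each bag holds 2 vertices, so the decomposition has width 1, which upper-bounds the treewidth. G has an edge, so its treewidth is at least 1. Therefore the treewidth is 1.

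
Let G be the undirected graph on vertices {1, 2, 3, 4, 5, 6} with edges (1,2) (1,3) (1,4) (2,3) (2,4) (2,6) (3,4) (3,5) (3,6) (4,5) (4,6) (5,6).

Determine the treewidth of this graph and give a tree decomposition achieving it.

Treewidth 3.
One such decomposition:
Bags: B1 = {1, 2, 3, 4}  B2 = {2, 3, 4, 6}  B3 = {3, 4, 5, 6}
Tree: B1–B2, B2–B3

Each bag holds 4 vertices, so the decomposition has width 3, which upper-bounds the treewidth. Conversely, {1, 2, 3, 4} is a clique of size 4, and the vertices of any clique must share a bag in every tree decomposition; so some bag has ≥ 4 vertices and tw(G) ≥ 3. Combining the bounds, tw(G) = 3.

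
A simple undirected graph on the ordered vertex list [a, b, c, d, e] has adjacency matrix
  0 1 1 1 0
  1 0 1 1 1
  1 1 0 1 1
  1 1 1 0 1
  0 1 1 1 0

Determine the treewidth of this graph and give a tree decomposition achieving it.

Every bag has size at most 4, so the width is 4 − 1 = 3 and tw(G) ≤ 3. For the lower bound, the 4 vertices {b, c, d, e} are pairwise adjacent, and any tree decomposition puts a clique entirely inside one bag — forcing width ≥ 3. Combining the bounds, tw(G) = 3.

Treewidth 3.
One optimal decomposition is:
Bags: B1 = {a, b, c, d}  B2 = {b, c, d, e}
Tree: B1–B2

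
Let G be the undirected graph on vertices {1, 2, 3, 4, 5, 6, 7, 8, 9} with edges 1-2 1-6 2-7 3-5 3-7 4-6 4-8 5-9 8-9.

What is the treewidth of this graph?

A width-2 tree decomposition is:
Bags: B1 = {4, 6, 8}  B2 = {6, 8, 9}  B3 = {5, 6, 9}  B4 = {3, 5, 6}  B5 = {3, 6, 7}  B6 = {2, 6, 7}  B7 = {1, 2, 6}
Tree: B1–B2, B2–B3, B3–B4, B4–B5, B5–B6, B6–B7
Each bag holds 3 vertices, so the decomposition has width 2, which upper-bounds the treewidth. The edges 6–4–8–9–5–3–7–2–1–6 form a cycle, so G is not a tree and its treewidth is at least 2. Therefore the treewidth is 2.

2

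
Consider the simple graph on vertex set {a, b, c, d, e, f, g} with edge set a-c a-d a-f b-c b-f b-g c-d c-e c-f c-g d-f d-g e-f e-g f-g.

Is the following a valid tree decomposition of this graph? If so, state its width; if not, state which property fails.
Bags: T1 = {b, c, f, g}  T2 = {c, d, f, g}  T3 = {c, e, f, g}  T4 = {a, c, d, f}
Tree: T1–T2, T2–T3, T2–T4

Yes; width 3.

Checking the three conditions: (i) the bags cover all of {a, b, c, d, e, f, g}; (ii) for each edge, some bag contains both endpoints; (iii) the bags containing any fixed vertex form a subtree. All hold, so the decomposition is valid with width 4 − 1 = 3.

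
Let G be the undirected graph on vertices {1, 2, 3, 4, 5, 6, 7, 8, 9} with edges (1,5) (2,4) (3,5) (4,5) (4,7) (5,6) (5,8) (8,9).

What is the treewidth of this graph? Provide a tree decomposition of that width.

Each bag holds 2 vertices, so the decomposition has width 1, which upper-bounds the treewidth. G has an edge, so its treewidth is at least 1. The upper and lower bounds meet at 1, so that is the treewidth.

Treewidth 1.
One optimal decomposition is:
Bags: B1 = {4, 5}  B2 = {5, 8}  B3 = {5, 6}  B4 = {1, 5}  B5 = {8, 9}  B6 = {4, 7}  B7 = {2, 4}  B8 = {3, 5}
Tree: B1–B2, B2–B3, B1–B4, B2–B5, B1–B6, B1–B7, B3–B8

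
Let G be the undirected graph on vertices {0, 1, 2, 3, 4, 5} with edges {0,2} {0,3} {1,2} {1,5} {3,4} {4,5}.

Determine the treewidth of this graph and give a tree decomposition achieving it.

The largest bag has 3 vertices, giving width 2; this decomposition certifies tw(G) ≤ 2. The edges 4–3–0–2–1–5–4 form a cycle, so G is not a tree and its treewidth is at least 2. Combining the bounds, tw(G) = 2.

Treewidth 2.
One optimal decomposition is:
Bags: B1 = {0, 3, 4}  B2 = {0, 2, 4}  B3 = {1, 2, 4}  B4 = {1, 4, 5}
Tree: B1–B2, B2–B3, B3–B4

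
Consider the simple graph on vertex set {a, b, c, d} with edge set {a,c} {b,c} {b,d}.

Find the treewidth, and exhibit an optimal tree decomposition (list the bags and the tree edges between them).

Treewidth 1.
One optimal decomposition is:
Bags: B1 = {a, c}  B2 = {b, c}  B3 = {b, d}
Tree: B1–B2, B2–B3

Every bag has size at most 2, so the width is 2 − 1 = 1 and tw(G) ≤ 1. G has an edge, so its treewidth is at least 1. Combining the bounds, tw(G) = 1.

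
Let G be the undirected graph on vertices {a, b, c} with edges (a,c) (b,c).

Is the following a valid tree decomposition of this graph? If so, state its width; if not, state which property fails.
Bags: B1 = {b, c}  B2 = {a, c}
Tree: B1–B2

Checking the three conditions: (i) the bags cover all of {a, b, c}; (ii) for each edge, some bag contains both endpoints; (iii) the bags containing any fixed vertex form a subtree. All hold, so the decomposition is valid with width 2 − 1 = 1.

Yes; width 1.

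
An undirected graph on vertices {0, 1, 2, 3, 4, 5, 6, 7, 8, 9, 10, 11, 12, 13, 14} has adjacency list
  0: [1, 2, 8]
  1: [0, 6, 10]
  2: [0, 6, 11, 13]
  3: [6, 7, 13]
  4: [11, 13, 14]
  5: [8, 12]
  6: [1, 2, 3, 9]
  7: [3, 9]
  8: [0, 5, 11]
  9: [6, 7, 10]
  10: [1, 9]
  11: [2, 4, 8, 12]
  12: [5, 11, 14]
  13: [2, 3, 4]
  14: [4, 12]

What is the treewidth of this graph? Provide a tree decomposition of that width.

Treewidth 3.
One such decomposition:
Bags: B1 = {4, 5, 12, 14}  B2 = {4, 5, 11, 12}  B3 = {4, 5, 8, 11}  B4 = {4, 8, 11, 13}  B5 = {2, 8, 11, 13}  B6 = {0, 2, 8, 13}  B7 = {0, 2, 3, 13}  B8 = {0, 2, 3, 6}  B9 = {0, 1, 3, 6}  B10 = {1, 3, 6, 7}  B11 = {1, 6, 7, 9}  B12 = {1, 7, 9, 10}
Tree: B1–B2, B2–B3, B3–B4, B4–B5, B5–B6, B6–B7, B7–B8, B8–B9, B9–B10, B10–B11, B11–B12

Every bag has size at most 4, so the width is 4 − 1 = 3 and tw(G) ≤ 3. For the lower bound: the 4 vertex sets {5,12,14}, {4}, {11}, {0,2,8,13} are disjoint, each induces a connected subgraph, and every pair is joined by at least one edge of G. Contracting each set to a single vertex therefore yields K_{4} as a minor, and since treewidth is minor-monotone, tw(G) ≥ tw(K_{4}) = 3. Therefore the treewidth is 3.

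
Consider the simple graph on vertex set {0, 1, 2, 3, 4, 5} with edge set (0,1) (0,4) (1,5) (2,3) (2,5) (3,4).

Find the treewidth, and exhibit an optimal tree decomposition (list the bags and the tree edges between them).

Treewidth 2.
One such decomposition:
Bags: B1 = {0, 1, 5}  B2 = {0, 4, 5}  B3 = {3, 4, 5}  B4 = {2, 3, 5}
Tree: B1–B2, B2–B3, B3–B4

The largest bag has 3 vertices, giving width 2; this decomposition certifies tw(G) ≤ 2. The edges 5–1–0–4–3–2–5 form a cycle, so G is not a tree and its treewidth is at least 2. Therefore the treewidth is 2.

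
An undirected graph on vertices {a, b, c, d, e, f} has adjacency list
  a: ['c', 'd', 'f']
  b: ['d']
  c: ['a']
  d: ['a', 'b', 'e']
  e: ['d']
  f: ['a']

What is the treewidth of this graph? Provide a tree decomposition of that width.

Treewidth 1.
One such decomposition:
Bags: B1 = {a, c}  B2 = {a, d}  B3 = {b, d}  B4 = {d, e}  B5 = {a, f}
Tree: B1–B2, B2–B3, B3–B4, B1–B5

Every bag has size at most 2, so the width is 2 − 1 = 1 and tw(G) ≤ 1. G has an edge, so its treewidth is at least 1. Hence tw(G) = 1 exactly.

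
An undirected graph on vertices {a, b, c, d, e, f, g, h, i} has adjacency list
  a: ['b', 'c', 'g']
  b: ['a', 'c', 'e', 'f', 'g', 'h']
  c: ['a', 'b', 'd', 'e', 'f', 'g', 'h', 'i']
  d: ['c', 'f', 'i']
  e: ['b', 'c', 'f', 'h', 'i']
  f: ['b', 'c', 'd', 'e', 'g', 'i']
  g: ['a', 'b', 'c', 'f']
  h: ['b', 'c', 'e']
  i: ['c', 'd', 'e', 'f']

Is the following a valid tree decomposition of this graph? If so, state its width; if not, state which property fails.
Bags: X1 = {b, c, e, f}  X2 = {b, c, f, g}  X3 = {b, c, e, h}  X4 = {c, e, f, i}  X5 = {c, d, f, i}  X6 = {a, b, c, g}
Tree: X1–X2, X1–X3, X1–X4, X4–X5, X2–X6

Checking the three conditions: (i) the bags cover all of {a, b, c, d, e, f, g, h, i}; (ii) for each edge, some bag contains both endpoints; (iii) the bags containing any fixed vertex form a subtree. All hold, so the decomposition is valid with width 4 − 1 = 3.

Yes; width 3.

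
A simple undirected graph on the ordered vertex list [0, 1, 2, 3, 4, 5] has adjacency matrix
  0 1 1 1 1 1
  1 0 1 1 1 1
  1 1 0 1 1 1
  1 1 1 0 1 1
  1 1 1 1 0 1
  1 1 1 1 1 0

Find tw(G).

5

A width-5 tree decomposition is:
Bags: B1 = {0, 1, 2, 3, 4, 5}
Tree: (single bag)
A single bag containing all 6 vertices is trivially a valid decomposition of width 5. On the other hand G contains the 6-clique {0, 1, 2, 3, 4, 5}. A clique must lie in a single bag of any decomposition, so no decomposition can have width below 5. The upper and lower bounds meet at 5, so that is the treewidth.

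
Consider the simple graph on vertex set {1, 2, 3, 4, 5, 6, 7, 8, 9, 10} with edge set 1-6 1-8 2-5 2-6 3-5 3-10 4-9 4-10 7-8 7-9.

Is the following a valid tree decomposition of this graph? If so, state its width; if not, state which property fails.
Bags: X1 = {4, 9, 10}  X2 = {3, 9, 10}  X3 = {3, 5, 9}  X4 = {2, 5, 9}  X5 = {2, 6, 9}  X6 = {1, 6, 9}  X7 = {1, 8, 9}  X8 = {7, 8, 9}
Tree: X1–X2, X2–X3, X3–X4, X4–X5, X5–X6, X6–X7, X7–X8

Checking the three conditions: (i) the bags cover all of {1, 2, 3, 4, 5, 6, 7, 8, 9, 10}; (ii) for each edge, some bag contains both endpoints; (iii) the bags containing any fixed vertex form a subtree. All hold, so the decomposition is valid with width 3 − 1 = 2.

Yes; width 2.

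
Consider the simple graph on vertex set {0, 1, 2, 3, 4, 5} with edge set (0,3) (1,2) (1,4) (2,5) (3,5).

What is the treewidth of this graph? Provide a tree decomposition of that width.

Treewidth 1.
One such decomposition:
Bags: B1 = {0, 3}  B2 = {3, 5}  B3 = {2, 5}  B4 = {1, 2}  B5 = {1, 4}
Tree: B1–B2, B2–B3, B3–B4, B4–B5

Every bag has size at most 2, so the width is 2 − 1 = 1 and tw(G) ≤ 1. Any graph with an edge has treewidth ≥ 1, and G has the edge 0–3. Hence tw(G) = 1 exactly.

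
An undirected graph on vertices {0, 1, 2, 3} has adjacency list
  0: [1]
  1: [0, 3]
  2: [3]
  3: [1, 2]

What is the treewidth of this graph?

1

A width-1 tree decomposition is:
Bags: B1 = {2, 3}  B2 = {1, 3}  B3 = {0, 1}
Tree: B1–B2, B2–B3
Each bag holds 2 vertices, so the decomposition has width 1, which upper-bounds the treewidth. Since G has at least one edge (e.g. 2–3), it is not an edgeless graph, so tw(G) ≥ 1. The upper and lower bounds meet at 1, so that is the treewidth.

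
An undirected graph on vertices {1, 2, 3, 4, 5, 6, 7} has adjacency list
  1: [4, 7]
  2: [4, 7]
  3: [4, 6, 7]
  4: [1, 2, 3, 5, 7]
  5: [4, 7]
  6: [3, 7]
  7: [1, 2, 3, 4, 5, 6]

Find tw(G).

A width-2 tree decomposition is:
Bags: B1 = {3, 4, 7}  B2 = {3, 6, 7}  B3 = {2, 4, 7}  B4 = {4, 5, 7}  B5 = {1, 4, 7}
Tree: B1–B2, B1–B3, B3–B4, B3–B5
The largest bag has 3 vertices, giving width 2; this decomposition certifies tw(G) ≤ 2. On the other hand G contains the 3-clique {1, 4, 7}. A clique must lie in a single bag of any decomposition, so no decomposition can have width below 2. Therefore the treewidth is 2.

2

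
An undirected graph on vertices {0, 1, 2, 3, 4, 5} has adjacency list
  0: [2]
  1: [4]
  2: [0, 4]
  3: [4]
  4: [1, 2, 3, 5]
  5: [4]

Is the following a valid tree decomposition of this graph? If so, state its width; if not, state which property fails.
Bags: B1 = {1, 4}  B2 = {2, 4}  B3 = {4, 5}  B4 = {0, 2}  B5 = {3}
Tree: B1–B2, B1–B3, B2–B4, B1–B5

No — edge (4,3) lies in no bag.

A tree decomposition must satisfy three properties: every vertex lies in some bag; for every edge, both endpoints lie together in some bag; and for every vertex, the bags containing it form a connected subtree. Here edge (4,3) lies in no bag, so the decomposition is invalid.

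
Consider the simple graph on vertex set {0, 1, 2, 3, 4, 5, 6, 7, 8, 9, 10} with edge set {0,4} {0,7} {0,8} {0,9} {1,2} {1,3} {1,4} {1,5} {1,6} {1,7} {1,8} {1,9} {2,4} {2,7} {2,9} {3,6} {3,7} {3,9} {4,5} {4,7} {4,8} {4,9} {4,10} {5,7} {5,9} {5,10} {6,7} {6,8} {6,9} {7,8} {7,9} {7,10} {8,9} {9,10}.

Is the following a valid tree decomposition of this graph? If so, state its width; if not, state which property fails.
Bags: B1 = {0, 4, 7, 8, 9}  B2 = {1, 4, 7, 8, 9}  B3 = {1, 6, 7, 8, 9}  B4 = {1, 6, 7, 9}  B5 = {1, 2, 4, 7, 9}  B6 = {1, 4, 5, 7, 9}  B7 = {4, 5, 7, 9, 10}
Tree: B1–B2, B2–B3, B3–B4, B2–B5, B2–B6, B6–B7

A tree decomposition must satisfy three properties: every vertex lies in some bag; for every edge, both endpoints lie together in some bag; and for every vertex, the bags containing it form a connected subtree. Here vertex 3 appears in no bag, so the decomposition is invalid.

No — vertex 3 appears in no bag.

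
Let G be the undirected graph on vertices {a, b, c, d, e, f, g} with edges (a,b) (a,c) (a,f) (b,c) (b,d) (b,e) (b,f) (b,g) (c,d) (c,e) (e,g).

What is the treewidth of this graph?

A width-2 tree decomposition is:
Bags: B1 = {a, b, c}  B2 = {b, c, e}  B3 = {b, c, d}  B4 = {b, e, g}  B5 = {a, b, f}
Tree: B1–B2, B2–B3, B2–B4, B1–B5
Each bag holds 3 vertices, so the decomposition has width 2, which upper-bounds the treewidth. For the lower bound, the 3 vertices {b, e, g} are pairwise adjacent, and any tree decomposition puts a clique entirely inside one bag — forcing width ≥ 2. The upper and lower bounds meet at 2, so that is the treewidth.

2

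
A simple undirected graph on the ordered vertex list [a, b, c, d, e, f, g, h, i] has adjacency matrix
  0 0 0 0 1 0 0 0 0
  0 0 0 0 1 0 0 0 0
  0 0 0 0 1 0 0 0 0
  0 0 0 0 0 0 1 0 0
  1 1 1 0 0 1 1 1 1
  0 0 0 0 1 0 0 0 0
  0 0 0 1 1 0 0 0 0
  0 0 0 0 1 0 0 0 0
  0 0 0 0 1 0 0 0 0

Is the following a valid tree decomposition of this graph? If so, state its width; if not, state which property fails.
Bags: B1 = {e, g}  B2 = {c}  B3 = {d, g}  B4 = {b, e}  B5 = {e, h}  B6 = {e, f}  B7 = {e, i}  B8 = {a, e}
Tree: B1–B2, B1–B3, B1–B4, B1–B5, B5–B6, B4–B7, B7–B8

No — edge (e,c) lies in no bag.

A tree decomposition must satisfy three properties: every vertex lies in some bag; for every edge, both endpoints lie together in some bag; and for every vertex, the bags containing it form a connected subtree. Here edge (e,c) lies in no bag, so the decomposition is invalid.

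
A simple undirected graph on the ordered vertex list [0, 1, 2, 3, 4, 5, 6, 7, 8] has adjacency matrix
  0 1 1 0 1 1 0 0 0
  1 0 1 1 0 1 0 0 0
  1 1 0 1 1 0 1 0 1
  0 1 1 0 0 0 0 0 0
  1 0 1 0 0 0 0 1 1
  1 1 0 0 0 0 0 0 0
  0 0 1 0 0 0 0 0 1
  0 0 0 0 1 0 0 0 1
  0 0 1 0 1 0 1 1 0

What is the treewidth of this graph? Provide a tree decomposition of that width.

The largest bag has 3 vertices, giving width 2; this decomposition certifies tw(G) ≤ 2. On the other hand G contains the 3-clique {0, 1, 2}. A clique must lie in a single bag of any decomposition, so no decomposition can have width below 2. Therefore the treewidth is 2.

Treewidth 2.
Bags: B1 = {0, 2, 4}  B2 = {2, 4, 8}  B3 = {2, 6, 8}  B4 = {0, 1, 2}  B5 = {1, 2, 3}  B6 = {4, 7, 8}  B7 = {0, 1, 5}
Tree: B1–B2, B2–B3, B1–B4, B4–B5, B2–B6, B4–B7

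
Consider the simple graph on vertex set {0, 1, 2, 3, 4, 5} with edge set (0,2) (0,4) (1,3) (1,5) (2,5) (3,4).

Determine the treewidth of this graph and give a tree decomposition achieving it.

Treewidth 2.
One optimal decomposition is:
Bags: B1 = {0, 2, 4}  B2 = {2, 3, 4}  B3 = {1, 2, 3}  B4 = {1, 2, 5}
Tree: B1–B2, B2–B3, B3–B4

Each bag holds 3 vertices, so the decomposition has width 2, which upper-bounds the treewidth. Since 2–0–4–3–1–5–2 is a cycle in G, G is not acyclic. Forests are exactly the graphs of treewidth ≤ 1, so tw(G) ≥ 2. Therefore the treewidth is 2.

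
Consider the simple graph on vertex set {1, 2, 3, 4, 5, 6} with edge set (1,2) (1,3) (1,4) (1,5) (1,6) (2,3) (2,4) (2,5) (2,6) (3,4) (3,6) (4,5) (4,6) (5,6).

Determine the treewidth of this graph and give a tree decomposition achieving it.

The largest bag has 5 vertices, giving width 4; this decomposition certifies tw(G) ≤ 4. For the lower bound, the 5 vertices {1, 2, 3, 4, 6} are pairwise adjacent, and any tree decomposition puts a clique entirely inside one bag — forcing width ≥ 4. Combining the bounds, tw(G) = 4.

Treewidth 4.
One such decomposition:
Bags: B1 = {1, 2, 3, 4, 6}  B2 = {1, 2, 4, 5, 6}
Tree: B1–B2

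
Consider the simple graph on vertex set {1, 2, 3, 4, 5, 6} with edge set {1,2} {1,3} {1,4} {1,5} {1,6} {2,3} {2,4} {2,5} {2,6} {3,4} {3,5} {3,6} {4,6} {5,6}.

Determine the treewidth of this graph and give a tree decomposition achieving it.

The largest bag has 5 vertices, giving width 4; this decomposition certifies tw(G) ≤ 4. Conversely, {1, 2, 3, 4, 6} is a clique of size 5, and the vertices of any clique must share a bag in every tree decomposition; so some bag has ≥ 5 vertices and tw(G) ≥ 4. Combining the bounds, tw(G) = 4.

Treewidth 4.
One such decomposition:
Bags: B1 = {1, 2, 3, 4, 6}  B2 = {1, 2, 3, 5, 6}
Tree: B1–B2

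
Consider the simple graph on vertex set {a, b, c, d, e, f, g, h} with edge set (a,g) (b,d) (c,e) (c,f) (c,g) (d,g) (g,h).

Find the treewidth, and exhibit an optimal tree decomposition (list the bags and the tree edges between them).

Treewidth 1.
One such decomposition:
Bags: B1 = {a, g}  B2 = {d, g}  B3 = {c, g}  B4 = {b, d}  B5 = {c, f}  B6 = {g, h}  B7 = {c, e}
Tree: B1–B2, B1–B3, B2–B4, B3–B5, B2–B6, B5–B7

Every bag has size at most 2, so the width is 2 − 1 = 1 and tw(G) ≤ 1. Since G has at least one edge (e.g. a–g), it is not an edgeless graph, so tw(G) ≥ 1. Combining the bounds, tw(G) = 1.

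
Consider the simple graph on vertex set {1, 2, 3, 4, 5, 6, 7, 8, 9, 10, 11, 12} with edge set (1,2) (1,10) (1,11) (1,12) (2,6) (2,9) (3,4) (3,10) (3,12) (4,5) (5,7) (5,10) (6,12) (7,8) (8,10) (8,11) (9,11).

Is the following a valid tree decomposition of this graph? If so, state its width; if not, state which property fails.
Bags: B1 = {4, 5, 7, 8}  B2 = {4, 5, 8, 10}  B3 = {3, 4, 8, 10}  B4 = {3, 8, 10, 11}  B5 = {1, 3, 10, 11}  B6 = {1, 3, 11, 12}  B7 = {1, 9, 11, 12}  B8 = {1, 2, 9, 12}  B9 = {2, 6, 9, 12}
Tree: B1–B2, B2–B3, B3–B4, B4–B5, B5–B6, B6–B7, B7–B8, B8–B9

Yes; width 3.

Every vertex of G appears in some bag (union = {1, 2, 3, 4, 5, 6, 7, 8, 9, 10, 11, 12}); every edge is covered by a bag; and for each vertex v the set of bags containing v is connected in the bag tree. The decomposition is therefore valid. The largest bag has 4 vertices, so the width is 3.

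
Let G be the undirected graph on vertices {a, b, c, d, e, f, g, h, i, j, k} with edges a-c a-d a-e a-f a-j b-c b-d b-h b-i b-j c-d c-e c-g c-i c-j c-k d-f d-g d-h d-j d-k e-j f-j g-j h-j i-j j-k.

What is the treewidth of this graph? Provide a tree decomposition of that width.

Treewidth 3.
One optimal decomposition is:
Bags: B1 = {a, c, d, j}  B2 = {b, c, d, j}  B3 = {a, d, f, j}  B4 = {c, d, g, j}  B5 = {c, d, j, k}  B6 = {b, c, i, j}  B7 = {a, c, e, j}  B8 = {b, d, h, j}
Tree: B1–B2, B1–B3, B1–B4, B4–B5, B2–B6, B1–B7, B2–B8

Every bag has size at most 4, so the width is 4 − 1 = 3 and tw(G) ≤ 3. On the other hand G contains the 4-clique {b, d, h, j}. A clique must lie in a single bag of any decomposition, so no decomposition can have width below 3. Therefore the treewidth is 3.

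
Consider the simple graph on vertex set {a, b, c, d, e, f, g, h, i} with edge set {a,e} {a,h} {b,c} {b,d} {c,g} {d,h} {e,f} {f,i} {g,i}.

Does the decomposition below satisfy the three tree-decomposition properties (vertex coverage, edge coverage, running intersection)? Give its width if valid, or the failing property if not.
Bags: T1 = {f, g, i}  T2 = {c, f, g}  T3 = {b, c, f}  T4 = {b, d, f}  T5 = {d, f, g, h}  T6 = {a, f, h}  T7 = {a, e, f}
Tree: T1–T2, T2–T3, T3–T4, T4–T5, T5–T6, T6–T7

No — bags containing vertex g are not connected in the tree.

A tree decomposition must satisfy three properties: every vertex lies in some bag; for every edge, both endpoints lie together in some bag; and for every vertex, the bags containing it form a connected subtree. Here bags containing vertex g are not connected in the tree, so the decomposition is invalid.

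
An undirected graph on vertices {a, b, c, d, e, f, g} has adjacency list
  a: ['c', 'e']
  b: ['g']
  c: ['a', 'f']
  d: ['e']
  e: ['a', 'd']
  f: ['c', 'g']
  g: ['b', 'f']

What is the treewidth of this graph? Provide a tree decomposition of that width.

Treewidth 1.
Bags: B1 = {d, e}  B2 = {a, e}  B3 = {a, c}  B4 = {c, f}  B5 = {f, g}  B6 = {b, g}
Tree: B1–B2, B2–B3, B3–B4, B4–B5, B5–B6

The largest bag has 2 vertices, giving width 1; this decomposition certifies tw(G) ≤ 1. G has an edge, so its treewidth is at least 1. Therefore the treewidth is 1.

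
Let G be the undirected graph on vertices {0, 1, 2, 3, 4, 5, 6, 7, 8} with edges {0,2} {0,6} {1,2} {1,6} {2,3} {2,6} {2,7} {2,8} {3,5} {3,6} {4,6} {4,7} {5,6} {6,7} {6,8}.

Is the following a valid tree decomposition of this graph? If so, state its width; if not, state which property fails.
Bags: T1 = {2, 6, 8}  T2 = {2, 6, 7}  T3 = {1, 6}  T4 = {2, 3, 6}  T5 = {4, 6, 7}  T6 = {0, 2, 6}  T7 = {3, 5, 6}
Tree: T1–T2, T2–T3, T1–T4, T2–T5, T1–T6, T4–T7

No — edge (2,1) lies in no bag.

A tree decomposition must satisfy three properties: every vertex lies in some bag; for every edge, both endpoints lie together in some bag; and for every vertex, the bags containing it form a connected subtree. Here edge (2,1) lies in no bag, so the decomposition is invalid.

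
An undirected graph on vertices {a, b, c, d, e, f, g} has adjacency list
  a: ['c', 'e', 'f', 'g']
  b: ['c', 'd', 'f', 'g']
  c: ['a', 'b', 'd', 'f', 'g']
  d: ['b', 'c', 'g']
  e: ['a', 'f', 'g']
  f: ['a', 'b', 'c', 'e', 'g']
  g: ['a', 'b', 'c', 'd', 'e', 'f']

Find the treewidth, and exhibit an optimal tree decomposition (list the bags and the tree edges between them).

Treewidth 3.
One optimal decomposition is:
Bags: B1 = {b, c, f, g}  B2 = {b, c, d, g}  B3 = {a, c, f, g}  B4 = {a, e, f, g}
Tree: B1–B2, B1–B3, B3–B4

Every bag has size at most 4, so the width is 4 − 1 = 3 and tw(G) ≤ 3. On the other hand G contains the 4-clique {b, c, d, g}. A clique must lie in a single bag of any decomposition, so no decomposition can have width below 3. The upper and lower bounds meet at 3, so that is the treewidth.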